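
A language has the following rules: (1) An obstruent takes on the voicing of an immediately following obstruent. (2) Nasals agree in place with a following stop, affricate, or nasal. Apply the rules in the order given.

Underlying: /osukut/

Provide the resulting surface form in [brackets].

[osukut]

Rule 1: no segment meets the rule's conditions; no change.
After rule 1: osukut
Rule 2: no segment meets the rule's conditions; no change.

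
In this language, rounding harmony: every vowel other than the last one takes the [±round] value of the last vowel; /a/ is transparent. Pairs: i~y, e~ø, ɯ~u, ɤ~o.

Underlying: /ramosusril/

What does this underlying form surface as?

/o/ harmonizes with /i/ ([-round]) → [ɤ]
/u/ harmonizes with /i/ ([-round]) → [ɯ]

[ramɤsɯsril]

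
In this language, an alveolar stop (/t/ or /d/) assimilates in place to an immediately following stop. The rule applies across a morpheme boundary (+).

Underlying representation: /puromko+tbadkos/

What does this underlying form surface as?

/t/ before /b/ (labial) → [p]
/d/ before /k/ (velar) → [g]

[puromko+pbagkos]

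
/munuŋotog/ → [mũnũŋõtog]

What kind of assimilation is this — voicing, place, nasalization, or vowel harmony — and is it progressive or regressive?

/u/→[ũ] /u/→[ũ] /o/→[õ].
Each target copies a feature from the preceding segment, so the direction is progressive.

nasalization, progressive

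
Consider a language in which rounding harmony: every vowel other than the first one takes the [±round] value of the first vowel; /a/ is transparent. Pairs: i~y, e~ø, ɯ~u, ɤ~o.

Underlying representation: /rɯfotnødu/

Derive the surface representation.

[rɯfɤtnedɯ]

/o/ harmonizes with /ɯ/ ([-round]) → [ɤ]
/ø/ harmonizes with /ɯ/ ([-round]) → [e]
/u/ harmonizes with /ɯ/ ([-round]) → [ɯ]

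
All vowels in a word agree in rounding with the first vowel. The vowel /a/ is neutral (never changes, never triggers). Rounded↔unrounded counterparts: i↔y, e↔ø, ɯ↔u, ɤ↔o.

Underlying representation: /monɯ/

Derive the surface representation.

/ɯ/ harmonizes with /o/ ([+round]) → [u]

[monu]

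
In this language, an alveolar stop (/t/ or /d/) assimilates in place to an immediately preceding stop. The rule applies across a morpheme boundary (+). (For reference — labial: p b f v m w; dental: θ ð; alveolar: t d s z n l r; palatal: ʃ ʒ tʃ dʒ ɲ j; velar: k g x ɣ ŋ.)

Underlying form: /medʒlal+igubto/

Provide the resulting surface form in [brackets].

[medʒlal+igubpo]

/t/ after /b/ (labial) → [p]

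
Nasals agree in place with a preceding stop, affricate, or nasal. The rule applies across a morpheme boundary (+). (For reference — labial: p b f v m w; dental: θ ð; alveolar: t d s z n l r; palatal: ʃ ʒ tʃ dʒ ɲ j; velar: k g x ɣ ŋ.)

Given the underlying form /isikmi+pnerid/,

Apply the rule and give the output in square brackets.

[isikŋi+pmerid]

/m/ after /k/ (velar) → [ŋ]
/n/ after /p/ (labial) → [m]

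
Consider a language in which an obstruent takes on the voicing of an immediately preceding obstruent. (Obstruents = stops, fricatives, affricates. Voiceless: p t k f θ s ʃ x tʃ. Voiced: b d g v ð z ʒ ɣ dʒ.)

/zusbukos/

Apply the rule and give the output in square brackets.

[zuspukos]

/b/ after /s/ (voiceless) → [p]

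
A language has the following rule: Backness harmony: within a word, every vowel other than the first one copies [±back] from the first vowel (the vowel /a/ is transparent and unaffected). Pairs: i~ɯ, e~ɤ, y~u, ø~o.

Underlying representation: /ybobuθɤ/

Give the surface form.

[ybøbyθe]

/o/ harmonizes with /y/ ([-back]) → [ø]
/u/ harmonizes with /y/ ([-back]) → [y]
/ɤ/ harmonizes with /y/ ([-back]) → [e]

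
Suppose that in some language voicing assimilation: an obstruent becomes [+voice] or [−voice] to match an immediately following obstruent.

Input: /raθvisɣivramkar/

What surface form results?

[raðvizɣivramkar]

/θ/ before /v/ (voiced) → [ð]
/s/ before /ɣ/ (voiced) → [z]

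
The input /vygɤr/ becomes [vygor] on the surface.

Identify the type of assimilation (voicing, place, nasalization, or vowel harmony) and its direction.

/ɤ/→[o].
Vowels agree with the first vowel, so the harmony is progressive.

vowel harmony, progressive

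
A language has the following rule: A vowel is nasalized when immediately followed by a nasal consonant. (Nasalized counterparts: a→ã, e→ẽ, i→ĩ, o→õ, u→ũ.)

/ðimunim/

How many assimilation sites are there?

/i/ before nasal /m/ → [ĩ]
/u/ before nasal /n/ → [ũ]
/i/ before nasal /m/ → [ĩ]
3 segments change.

3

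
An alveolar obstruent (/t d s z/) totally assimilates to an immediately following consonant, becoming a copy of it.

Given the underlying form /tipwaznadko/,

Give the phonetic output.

/z/ before /n/ → [n] (total assimilation)
/d/ before /k/ → [k] (total assimilation)

[tipwannakko]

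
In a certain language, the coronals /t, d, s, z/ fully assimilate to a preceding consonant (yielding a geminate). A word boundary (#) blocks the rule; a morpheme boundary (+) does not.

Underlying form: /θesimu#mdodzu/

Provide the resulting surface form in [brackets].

/d/ after /m/ → [m] (total assimilation)
/z/ after /d/ → [d] (total assimilation)

[θesimu#mmoddu]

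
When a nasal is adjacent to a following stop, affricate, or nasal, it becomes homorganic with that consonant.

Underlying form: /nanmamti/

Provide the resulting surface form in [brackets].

/n/ before /m/ (labial) → [m]
/m/ before /t/ (alveolar) → [n]

[nammanti]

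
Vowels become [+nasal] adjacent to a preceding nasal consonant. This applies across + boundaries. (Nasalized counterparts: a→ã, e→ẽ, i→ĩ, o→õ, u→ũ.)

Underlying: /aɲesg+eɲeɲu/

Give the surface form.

[aɲẽsg+eɲẽɲũ]

/e/ after nasal /ɲ/ → [ẽ]
/e/ after nasal /ɲ/ → [ẽ]
/u/ after nasal /ɲ/ → [ũ]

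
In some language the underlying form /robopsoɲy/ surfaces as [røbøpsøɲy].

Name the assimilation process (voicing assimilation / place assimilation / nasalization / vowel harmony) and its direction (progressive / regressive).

/o/→[ø] /o/→[ø] /o/→[ø].
Vowels agree with the last vowel, so the harmony is regressive.

vowel harmony, regressive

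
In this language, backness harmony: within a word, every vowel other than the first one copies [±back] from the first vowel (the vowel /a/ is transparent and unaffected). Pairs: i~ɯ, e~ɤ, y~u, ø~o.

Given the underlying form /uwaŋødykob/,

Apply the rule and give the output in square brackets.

[uwaŋodukob]

/ø/ harmonizes with /u/ ([+back]) → [o]
/y/ harmonizes with /u/ ([+back]) → [u]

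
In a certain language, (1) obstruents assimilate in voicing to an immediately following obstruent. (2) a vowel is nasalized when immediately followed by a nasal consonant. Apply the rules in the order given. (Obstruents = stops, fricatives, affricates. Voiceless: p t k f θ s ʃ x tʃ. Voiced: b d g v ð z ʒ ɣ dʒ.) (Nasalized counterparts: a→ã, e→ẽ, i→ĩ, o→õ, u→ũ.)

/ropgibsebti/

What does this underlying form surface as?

[robgipsepti]

Rule 1: /p/ before /g/ (voiced) → [b]
Rule 1: /b/ before /s/ (voiceless) → [p]
Rule 1: /b/ before /t/ (voiceless) → [p]
After rule 1: robgipsepti
Rule 2: no segment meets the rule's conditions; no change.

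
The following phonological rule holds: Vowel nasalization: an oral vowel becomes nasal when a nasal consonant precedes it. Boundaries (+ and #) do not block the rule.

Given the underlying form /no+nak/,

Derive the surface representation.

/o/ after nasal /n/ → [õ]
/a/ after nasal /n/ → [ã]

[nõ+nãk]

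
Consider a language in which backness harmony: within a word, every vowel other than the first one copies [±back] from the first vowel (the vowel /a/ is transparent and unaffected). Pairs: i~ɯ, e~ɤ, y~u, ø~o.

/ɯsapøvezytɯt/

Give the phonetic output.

[ɯsapovɤzutɯt]

/ø/ harmonizes with /ɯ/ ([+back]) → [o]
/e/ harmonizes with /ɯ/ ([+back]) → [ɤ]
/y/ harmonizes with /ɯ/ ([+back]) → [u]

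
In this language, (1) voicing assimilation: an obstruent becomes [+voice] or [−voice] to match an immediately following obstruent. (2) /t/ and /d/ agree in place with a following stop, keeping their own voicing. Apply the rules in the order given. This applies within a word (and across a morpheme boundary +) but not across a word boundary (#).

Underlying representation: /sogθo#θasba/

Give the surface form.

Rule 1: /g/ before /θ/ (voiceless) → [k]
Rule 1: /s/ before /b/ (voiced) → [z]
After rule 1: sokθo#θazba
Rule 2: no segment meets the rule's conditions; no change.

[sokθo#θazba]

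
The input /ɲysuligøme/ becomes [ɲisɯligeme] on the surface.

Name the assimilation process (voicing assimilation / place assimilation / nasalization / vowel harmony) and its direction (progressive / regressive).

vowel harmony, regressive

/y/→[i] /u/→[ɯ] /ø/→[e].
Vowels agree with the last vowel, so the harmony is regressive.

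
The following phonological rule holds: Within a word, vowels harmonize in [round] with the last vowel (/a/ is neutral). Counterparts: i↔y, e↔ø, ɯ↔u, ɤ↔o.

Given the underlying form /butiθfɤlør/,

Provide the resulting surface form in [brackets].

/i/ harmonizes with /ø/ ([+round]) → [y]
/ɤ/ harmonizes with /ø/ ([+round]) → [o]

[butyθfolør]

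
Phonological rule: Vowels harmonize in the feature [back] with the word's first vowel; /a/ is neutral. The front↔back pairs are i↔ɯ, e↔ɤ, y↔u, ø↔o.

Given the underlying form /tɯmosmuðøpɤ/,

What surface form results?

[tɯmosmuðopɤ]

/ø/ harmonizes with /ɯ/ ([+back]) → [o]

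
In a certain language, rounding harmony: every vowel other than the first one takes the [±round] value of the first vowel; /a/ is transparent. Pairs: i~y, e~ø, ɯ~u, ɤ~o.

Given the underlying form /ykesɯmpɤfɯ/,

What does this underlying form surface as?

/e/ harmonizes with /y/ ([+round]) → [ø]
/ɯ/ harmonizes with /y/ ([+round]) → [u]
/ɤ/ harmonizes with /y/ ([+round]) → [o]
/ɯ/ harmonizes with /y/ ([+round]) → [u]

[ykøsumpofu]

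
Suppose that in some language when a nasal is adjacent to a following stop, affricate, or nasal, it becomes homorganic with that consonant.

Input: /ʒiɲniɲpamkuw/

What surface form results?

/ɲ/ before /n/ (alveolar) → [n]
/ɲ/ before /p/ (labial) → [m]
/m/ before /k/ (velar) → [ŋ]

[ʒinnimpaŋkuw]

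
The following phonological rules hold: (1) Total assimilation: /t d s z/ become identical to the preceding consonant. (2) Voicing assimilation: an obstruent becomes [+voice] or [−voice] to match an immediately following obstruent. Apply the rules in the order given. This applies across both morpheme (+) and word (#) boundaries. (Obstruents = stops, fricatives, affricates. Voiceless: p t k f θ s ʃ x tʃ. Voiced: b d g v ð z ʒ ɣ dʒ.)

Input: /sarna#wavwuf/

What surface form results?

[sarna#wavwuf]

Rule 1: no segment meets the rule's conditions; no change.
After rule 1: sarna#wavwuf
Rule 2: no segment meets the rule's conditions; no change.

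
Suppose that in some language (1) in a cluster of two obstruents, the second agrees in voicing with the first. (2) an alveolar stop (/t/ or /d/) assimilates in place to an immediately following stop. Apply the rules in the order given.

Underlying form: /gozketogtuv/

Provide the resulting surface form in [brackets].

[gozgetogduv]

Rule 1: /k/ after /z/ (voiced) → [g]
Rule 1: /t/ after /g/ (voiced) → [d]
After rule 1: gozgetogduv
Rule 2: no segment meets the rule's conditions; no change.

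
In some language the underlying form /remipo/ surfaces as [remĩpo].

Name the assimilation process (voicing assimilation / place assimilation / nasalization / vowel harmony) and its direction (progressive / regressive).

nasalization, progressive

/i/→[ĩ].
Each target copies a feature from the preceding segment, so the direction is progressive.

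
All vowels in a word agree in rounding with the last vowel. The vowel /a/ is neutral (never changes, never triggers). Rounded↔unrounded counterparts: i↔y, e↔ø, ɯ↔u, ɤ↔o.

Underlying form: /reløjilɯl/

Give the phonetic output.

/ø/ harmonizes with /ɯ/ ([-round]) → [e]

[relejilɯl]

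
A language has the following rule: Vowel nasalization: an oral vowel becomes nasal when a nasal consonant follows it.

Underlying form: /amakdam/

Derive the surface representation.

/a/ before nasal /m/ → [ã]
/a/ before nasal /m/ → [ã]

[ãmakdãm]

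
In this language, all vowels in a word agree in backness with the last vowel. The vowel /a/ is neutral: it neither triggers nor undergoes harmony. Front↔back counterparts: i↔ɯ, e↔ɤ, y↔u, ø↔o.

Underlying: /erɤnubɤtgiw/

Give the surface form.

/ɤ/ harmonizes with /i/ ([-back]) → [e]
/u/ harmonizes with /i/ ([-back]) → [y]
/ɤ/ harmonizes with /i/ ([-back]) → [e]

[erenybetgiw]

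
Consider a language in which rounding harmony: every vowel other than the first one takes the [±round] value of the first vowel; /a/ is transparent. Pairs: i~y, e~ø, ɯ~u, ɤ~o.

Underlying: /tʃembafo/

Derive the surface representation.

[tʃembafɤ]

/o/ harmonizes with /e/ ([-round]) → [ɤ]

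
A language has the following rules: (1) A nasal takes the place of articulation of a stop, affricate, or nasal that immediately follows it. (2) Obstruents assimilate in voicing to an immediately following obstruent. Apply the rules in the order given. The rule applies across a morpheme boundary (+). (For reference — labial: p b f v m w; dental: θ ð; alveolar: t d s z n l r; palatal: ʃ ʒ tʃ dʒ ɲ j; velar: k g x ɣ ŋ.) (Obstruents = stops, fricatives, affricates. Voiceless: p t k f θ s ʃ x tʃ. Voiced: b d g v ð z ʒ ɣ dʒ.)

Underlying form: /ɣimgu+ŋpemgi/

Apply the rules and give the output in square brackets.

[ɣiŋgu+mpeŋgi]

Rule 1: /m/ before /g/ (velar) → [ŋ]
Rule 1: /ŋ/ before /p/ (labial) → [m]
Rule 1: /m/ before /g/ (velar) → [ŋ]
After rule 1: ɣiŋgu+mpeŋgi
Rule 2: no segment meets the rule's conditions; no change.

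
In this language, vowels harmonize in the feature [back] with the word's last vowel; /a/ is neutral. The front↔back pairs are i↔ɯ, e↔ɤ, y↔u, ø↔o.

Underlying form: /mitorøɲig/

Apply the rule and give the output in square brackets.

/o/ harmonizes with /i/ ([-back]) → [ø]

[mitørøɲig]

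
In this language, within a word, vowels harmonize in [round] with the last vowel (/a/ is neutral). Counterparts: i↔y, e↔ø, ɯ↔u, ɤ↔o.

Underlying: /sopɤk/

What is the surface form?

[sɤpɤk]

/o/ harmonizes with /ɤ/ ([-round]) → [ɤ]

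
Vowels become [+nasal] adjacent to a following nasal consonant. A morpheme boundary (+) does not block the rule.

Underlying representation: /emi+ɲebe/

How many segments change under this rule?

/e/ before nasal /m/ → [ẽ]
/i/ before nasal /ɲ/ → [ĩ]
2 segments change.

2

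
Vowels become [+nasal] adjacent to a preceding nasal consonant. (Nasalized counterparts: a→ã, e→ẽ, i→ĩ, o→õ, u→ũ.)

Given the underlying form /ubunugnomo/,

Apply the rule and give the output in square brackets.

/u/ after nasal /n/ → [ũ]
/o/ after nasal /n/ → [õ]
/o/ after nasal /m/ → [õ]

[ubunũgnõmõ]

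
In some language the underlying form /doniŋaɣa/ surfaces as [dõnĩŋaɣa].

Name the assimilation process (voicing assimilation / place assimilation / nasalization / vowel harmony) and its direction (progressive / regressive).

nasalization, regressive

/o/→[õ] /i/→[ĩ].
Each target copies a feature from the following segment, so the direction is regressive.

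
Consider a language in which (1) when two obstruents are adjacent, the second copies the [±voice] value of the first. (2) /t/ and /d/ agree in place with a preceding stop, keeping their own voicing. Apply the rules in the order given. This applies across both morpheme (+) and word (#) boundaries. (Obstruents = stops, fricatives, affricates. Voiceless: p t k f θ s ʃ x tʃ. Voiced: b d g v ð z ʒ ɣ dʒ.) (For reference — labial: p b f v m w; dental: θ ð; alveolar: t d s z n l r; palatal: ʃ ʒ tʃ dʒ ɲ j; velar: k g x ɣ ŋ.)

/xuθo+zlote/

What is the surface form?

[xuθo+zlote]

Rule 1: no segment meets the rule's conditions; no change.
After rule 1: xuθo+zlote
Rule 2: no segment meets the rule's conditions; no change.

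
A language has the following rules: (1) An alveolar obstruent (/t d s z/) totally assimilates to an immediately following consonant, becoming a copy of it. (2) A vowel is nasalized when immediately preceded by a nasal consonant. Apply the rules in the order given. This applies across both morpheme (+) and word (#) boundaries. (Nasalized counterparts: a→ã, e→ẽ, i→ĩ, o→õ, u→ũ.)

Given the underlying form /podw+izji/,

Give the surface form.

Rule 1: /d/ before /w/ → [w] (total assimilation)
Rule 1: /z/ before /j/ → [j] (total assimilation)
After rule 1: poww+ijji
Rule 2: no segment meets the rule's conditions; no change.

[poww+ijji]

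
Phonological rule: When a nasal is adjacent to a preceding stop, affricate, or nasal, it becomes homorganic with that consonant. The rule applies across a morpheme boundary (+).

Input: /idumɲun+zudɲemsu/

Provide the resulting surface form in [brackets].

[idummun+zudnemsu]

/ɲ/ after /m/ (labial) → [m]
/ɲ/ after /d/ (alveolar) → [n]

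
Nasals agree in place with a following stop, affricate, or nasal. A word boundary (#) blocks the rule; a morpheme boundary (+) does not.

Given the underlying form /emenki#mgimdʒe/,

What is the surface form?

/n/ before /k/ (velar) → [ŋ]
/m/ before /g/ (velar) → [ŋ]
/m/ before /dʒ/ (palatal) → [ɲ]

[emeŋki#ŋgiɲdʒe]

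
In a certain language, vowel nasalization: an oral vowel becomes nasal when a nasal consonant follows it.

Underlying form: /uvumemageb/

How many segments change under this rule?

2

/u/ before nasal /m/ → [ũ]
/e/ before nasal /m/ → [ẽ]
2 segments change.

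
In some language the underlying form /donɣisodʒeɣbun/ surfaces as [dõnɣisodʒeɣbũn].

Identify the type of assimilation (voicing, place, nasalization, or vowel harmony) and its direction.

nasalization, regressive

/o/→[õ] /u/→[ũ].
Each target copies a feature from the following segment, so the direction is regressive.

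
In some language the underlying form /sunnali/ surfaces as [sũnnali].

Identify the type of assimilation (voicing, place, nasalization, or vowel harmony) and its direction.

/u/→[ũ].
Each target copies a feature from the following segment, so the direction is regressive.

nasalization, regressive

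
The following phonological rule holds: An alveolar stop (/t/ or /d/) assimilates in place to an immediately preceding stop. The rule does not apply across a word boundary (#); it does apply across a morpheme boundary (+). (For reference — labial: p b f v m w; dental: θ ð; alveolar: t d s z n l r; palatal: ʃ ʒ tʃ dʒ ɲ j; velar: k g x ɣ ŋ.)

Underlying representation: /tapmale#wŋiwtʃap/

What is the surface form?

no segment meets the rule's conditions; no change.

[tapmale#wŋiwtʃap]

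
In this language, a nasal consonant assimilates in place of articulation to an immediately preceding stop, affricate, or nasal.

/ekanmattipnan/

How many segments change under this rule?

/m/ after /n/ (alveolar) → [n]
/n/ after /p/ (labial) → [m]
2 segments change.

2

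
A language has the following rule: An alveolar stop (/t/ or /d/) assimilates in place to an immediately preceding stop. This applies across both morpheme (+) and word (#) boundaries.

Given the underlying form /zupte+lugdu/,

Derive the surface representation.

/t/ after /p/ (labial) → [p]
/d/ after /g/ (velar) → [g]

[zuppe+luggu]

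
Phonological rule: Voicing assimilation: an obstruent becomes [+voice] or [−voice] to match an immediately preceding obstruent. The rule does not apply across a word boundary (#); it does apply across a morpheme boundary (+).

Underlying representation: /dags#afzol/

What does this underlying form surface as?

/s/ after /g/ (voiced) → [z]
/z/ after /f/ (voiceless) → [s]

[dagz#afsol]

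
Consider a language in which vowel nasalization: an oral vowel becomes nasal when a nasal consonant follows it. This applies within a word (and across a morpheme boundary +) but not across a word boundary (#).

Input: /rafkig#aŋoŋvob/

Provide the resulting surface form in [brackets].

[rafkig#ãŋõŋvob]

/a/ before nasal /ŋ/ → [ã]
/o/ before nasal /ŋ/ → [õ]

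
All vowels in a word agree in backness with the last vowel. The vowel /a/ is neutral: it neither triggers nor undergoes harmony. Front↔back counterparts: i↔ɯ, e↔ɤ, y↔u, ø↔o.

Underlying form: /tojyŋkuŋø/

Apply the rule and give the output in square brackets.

/o/ harmonizes with /ø/ ([-back]) → [ø]
/u/ harmonizes with /ø/ ([-back]) → [y]

[tøjyŋkyŋø]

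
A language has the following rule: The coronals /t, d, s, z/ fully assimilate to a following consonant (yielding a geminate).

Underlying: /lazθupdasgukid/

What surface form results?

[laθθupdaggukid]

/z/ before /θ/ → [θ] (total assimilation)
/s/ before /g/ → [g] (total assimilation)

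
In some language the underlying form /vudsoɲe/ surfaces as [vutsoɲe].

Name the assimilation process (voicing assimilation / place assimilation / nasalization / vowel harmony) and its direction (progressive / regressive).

voicing assimilation, regressive

/d/→[t].
Each target copies a feature from the following segment, so the direction is regressive.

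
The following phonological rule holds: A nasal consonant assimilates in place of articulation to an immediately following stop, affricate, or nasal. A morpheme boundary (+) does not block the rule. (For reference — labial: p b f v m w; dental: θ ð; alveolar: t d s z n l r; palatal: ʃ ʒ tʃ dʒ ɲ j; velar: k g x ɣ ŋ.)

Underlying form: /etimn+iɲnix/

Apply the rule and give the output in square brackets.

[etinn+innix]

/m/ before /n/ (alveolar) → [n]
/ɲ/ before /n/ (alveolar) → [n]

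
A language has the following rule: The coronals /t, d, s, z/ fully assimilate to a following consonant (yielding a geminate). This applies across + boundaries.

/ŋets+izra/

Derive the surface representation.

[ŋess+irra]

/t/ before /s/ → [s] (total assimilation)
/z/ before /r/ → [r] (total assimilation)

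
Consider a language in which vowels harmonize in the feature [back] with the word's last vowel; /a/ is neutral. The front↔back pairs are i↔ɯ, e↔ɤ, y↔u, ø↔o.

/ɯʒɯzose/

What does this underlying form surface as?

[iʒizøse]

/ɯ/ harmonizes with /e/ ([-back]) → [i]
/ɯ/ harmonizes with /e/ ([-back]) → [i]
/o/ harmonizes with /e/ ([-back]) → [ø]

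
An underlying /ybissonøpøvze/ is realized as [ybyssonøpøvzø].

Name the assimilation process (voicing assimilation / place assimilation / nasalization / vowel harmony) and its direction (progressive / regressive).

/i/→[y] /e/→[ø].
Vowels agree with the first vowel, so the harmony is progressive.

vowel harmony, progressive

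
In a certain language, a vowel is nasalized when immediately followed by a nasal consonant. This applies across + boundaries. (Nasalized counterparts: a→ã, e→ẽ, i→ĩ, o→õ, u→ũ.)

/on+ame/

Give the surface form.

/o/ before nasal /n/ → [õ]
/a/ before nasal /m/ → [ã]

[õn+ãme]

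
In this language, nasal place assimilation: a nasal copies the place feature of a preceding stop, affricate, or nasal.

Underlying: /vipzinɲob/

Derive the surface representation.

/ɲ/ after /n/ (alveolar) → [n]

[vipzinnob]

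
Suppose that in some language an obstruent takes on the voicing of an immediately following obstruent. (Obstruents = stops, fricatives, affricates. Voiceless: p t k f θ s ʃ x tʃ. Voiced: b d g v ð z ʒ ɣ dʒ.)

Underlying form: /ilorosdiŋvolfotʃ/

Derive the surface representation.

/s/ before /d/ (voiced) → [z]

[ilorozdiŋvolfotʃ]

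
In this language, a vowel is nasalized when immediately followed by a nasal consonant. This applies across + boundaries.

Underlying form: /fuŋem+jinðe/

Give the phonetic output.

/u/ before nasal /ŋ/ → [ũ]
/e/ before nasal /m/ → [ẽ]
/i/ before nasal /n/ → [ĩ]

[fũŋẽm+jĩnðe]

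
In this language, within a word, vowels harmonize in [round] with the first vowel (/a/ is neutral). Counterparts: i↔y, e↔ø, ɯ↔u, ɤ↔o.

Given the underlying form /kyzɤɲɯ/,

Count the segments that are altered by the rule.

2

/ɤ/ harmonizes with /y/ ([+round]) → [o]
/ɯ/ harmonizes with /y/ ([+round]) → [u]
2 segments change.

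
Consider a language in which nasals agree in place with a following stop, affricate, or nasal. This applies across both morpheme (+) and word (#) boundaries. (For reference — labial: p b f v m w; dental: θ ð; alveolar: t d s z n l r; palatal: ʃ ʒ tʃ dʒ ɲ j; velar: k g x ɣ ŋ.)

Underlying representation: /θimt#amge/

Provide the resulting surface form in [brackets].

[θint#aŋge]

/m/ before /t/ (alveolar) → [n]
/m/ before /g/ (velar) → [ŋ]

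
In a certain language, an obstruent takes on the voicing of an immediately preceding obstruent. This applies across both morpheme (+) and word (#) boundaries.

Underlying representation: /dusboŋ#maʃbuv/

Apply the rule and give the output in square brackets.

/b/ after /s/ (voiceless) → [p]
/b/ after /ʃ/ (voiceless) → [p]

[duspoŋ#maʃpuv]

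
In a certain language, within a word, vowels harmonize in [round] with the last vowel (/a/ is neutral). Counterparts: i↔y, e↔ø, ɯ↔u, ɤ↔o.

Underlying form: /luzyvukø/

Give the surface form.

no segment meets the rule's conditions; no change.

[luzyvukø]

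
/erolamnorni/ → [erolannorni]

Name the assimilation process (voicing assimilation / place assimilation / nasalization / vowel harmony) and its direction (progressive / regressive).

place assimilation, regressive

/m/→[n].
Each target copies a feature from the following segment, so the direction is regressive.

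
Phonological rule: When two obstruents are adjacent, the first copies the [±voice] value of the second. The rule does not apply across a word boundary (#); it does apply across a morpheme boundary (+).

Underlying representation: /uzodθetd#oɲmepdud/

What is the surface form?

[uzotθedd#oɲmebdud]

/d/ before /θ/ (voiceless) → [t]
/t/ before /d/ (voiced) → [d]
/p/ before /d/ (voiced) → [b]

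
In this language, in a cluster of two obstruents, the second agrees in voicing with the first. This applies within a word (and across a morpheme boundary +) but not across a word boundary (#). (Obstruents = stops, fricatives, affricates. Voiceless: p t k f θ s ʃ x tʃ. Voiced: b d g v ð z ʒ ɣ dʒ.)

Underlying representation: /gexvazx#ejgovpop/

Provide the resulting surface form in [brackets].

/v/ after /x/ (voiceless) → [f]
/x/ after /z/ (voiced) → [ɣ]
/p/ after /v/ (voiced) → [b]

[gexfazɣ#ejgovbop]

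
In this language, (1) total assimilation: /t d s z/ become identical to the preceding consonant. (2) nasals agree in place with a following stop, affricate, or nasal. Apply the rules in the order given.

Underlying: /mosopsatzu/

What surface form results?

[mosoppattu]

Rule 1: /s/ after /p/ → [p] (total assimilation)
Rule 1: /z/ after /t/ → [t] (total assimilation)
After rule 1: mosoppattu
Rule 2: no segment meets the rule's conditions; no change.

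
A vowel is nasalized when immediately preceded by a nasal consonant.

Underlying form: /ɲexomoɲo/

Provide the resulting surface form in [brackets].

/e/ after nasal /ɲ/ → [ẽ]
/o/ after nasal /m/ → [õ]
/o/ after nasal /ɲ/ → [õ]

[ɲẽxomõɲõ]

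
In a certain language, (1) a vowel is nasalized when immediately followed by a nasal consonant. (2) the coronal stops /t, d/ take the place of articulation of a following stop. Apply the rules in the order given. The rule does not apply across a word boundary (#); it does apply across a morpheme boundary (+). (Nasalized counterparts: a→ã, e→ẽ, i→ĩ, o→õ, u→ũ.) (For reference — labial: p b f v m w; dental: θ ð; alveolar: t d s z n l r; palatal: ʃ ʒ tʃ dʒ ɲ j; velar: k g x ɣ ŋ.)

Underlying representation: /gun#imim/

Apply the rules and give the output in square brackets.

Rule 1: /u/ before nasal /n/ → [ũ]
Rule 1: /i/ before nasal /m/ → [ĩ]
Rule 1: /i/ before nasal /m/ → [ĩ]
After rule 1: gũn#ĩmĩm
Rule 2: no segment meets the rule's conditions; no change.

[gũn#ĩmĩm]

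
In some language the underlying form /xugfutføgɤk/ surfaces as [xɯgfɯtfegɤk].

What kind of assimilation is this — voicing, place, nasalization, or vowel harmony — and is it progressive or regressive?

/u/→[ɯ] /u/→[ɯ] /ø/→[e].
Vowels agree with the last vowel, so the harmony is regressive.

vowel harmony, regressive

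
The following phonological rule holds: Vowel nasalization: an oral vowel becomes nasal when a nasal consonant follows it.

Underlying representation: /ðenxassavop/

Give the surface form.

[ðẽnxassavop]

/e/ before nasal /n/ → [ẽ]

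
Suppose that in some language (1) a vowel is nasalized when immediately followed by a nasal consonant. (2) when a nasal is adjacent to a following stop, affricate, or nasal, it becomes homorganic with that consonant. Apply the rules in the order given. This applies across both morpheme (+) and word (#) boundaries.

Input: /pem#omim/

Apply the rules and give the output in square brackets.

[pẽm#õmĩm]

Rule 1: /e/ before nasal /m/ → [ẽ]
Rule 1: /o/ before nasal /m/ → [õ]
Rule 1: /i/ before nasal /m/ → [ĩ]
After rule 1: pẽm#õmĩm
Rule 2: no segment meets the rule's conditions; no change.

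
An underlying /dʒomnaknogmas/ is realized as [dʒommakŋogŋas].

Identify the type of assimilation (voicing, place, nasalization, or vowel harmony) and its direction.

/n/→[m] /n/→[ŋ] /m/→[ŋ].
Each target copies a feature from the preceding segment, so the direction is progressive.

place assimilation, progressive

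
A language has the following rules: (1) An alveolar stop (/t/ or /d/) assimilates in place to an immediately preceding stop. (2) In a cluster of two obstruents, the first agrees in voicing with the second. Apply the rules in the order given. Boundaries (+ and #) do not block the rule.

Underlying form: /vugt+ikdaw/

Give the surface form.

Rule 1: /t/ after /g/ (velar) → [k]
Rule 1: /d/ after /k/ (velar) → [g]
After rule 1: vugk+ikgaw
Rule 2: /g/ before /k/ (voiceless) → [k]
Rule 2: /k/ before /g/ (voiced) → [g]

[vukk+iggaw]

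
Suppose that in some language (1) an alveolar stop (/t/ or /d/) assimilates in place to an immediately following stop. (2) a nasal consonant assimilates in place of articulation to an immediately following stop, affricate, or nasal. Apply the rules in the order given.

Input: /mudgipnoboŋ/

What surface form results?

Rule 1: /d/ before /g/ (velar) → [g]
After rule 1: muggipnoboŋ
Rule 2: no segment meets the rule's conditions; no change.

[muggipnoboŋ]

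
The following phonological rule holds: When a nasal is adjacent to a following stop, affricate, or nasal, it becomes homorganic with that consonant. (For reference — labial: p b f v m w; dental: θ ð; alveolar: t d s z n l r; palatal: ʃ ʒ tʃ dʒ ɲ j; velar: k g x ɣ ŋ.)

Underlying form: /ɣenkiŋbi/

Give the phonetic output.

[ɣeŋkimbi]

/n/ before /k/ (velar) → [ŋ]
/ŋ/ before /b/ (labial) → [m]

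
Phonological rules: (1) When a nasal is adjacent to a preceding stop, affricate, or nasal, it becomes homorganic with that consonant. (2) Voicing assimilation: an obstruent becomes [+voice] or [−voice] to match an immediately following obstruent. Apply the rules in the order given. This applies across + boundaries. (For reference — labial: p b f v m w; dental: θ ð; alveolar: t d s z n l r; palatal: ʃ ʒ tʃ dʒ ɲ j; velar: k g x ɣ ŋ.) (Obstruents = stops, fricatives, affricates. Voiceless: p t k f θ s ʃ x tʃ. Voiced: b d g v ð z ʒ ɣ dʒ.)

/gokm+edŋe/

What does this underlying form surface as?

Rule 1: /m/ after /k/ (velar) → [ŋ]
Rule 1: /ŋ/ after /d/ (alveolar) → [n]
After rule 1: gokŋ+edne
Rule 2: no segment meets the rule's conditions; no change.

[gokŋ+edne]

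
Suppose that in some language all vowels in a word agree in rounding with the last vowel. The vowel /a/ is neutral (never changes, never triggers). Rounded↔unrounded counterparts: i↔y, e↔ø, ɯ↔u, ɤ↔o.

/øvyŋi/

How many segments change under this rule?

/ø/ harmonizes with /i/ ([-round]) → [e]
/y/ harmonizes with /i/ ([-round]) → [i]
2 segments change.

2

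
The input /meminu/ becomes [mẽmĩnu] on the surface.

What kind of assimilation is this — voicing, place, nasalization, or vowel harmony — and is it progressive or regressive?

/e/→[ẽ] /i/→[ĩ].
Each target copies a feature from the following segment, so the direction is regressive.

nasalization, regressive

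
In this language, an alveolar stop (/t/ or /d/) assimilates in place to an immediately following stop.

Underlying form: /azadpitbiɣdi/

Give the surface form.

/d/ before /p/ (labial) → [b]
/t/ before /b/ (labial) → [p]

[azabpipbiɣdi]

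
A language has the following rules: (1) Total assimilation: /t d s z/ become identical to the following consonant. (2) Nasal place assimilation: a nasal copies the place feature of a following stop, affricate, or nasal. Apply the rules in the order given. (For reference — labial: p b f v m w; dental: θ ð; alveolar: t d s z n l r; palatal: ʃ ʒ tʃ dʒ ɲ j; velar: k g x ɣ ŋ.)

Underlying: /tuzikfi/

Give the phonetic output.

[tuzikfi]

Rule 1: no segment meets the rule's conditions; no change.
After rule 1: tuzikfi
Rule 2: no segment meets the rule's conditions; no change.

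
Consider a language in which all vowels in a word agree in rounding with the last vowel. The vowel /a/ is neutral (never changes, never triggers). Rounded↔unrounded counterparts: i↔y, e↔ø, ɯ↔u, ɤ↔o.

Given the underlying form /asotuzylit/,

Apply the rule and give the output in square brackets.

/o/ harmonizes with /i/ ([-round]) → [ɤ]
/u/ harmonizes with /i/ ([-round]) → [ɯ]
/y/ harmonizes with /i/ ([-round]) → [i]

[asɤtɯzilit]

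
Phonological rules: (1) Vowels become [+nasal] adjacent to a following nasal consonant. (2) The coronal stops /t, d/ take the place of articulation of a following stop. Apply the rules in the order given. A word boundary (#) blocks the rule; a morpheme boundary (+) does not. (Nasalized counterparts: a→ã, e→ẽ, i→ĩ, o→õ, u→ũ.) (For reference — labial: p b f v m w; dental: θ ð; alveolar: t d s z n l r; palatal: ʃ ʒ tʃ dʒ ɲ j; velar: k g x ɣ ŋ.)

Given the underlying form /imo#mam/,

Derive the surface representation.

Rule 1: /i/ before nasal /m/ → [ĩ]
Rule 1: /a/ before nasal /m/ → [ã]
After rule 1: ĩmo#mãm
Rule 2: no segment meets the rule's conditions; no change.

[ĩmo#mãm]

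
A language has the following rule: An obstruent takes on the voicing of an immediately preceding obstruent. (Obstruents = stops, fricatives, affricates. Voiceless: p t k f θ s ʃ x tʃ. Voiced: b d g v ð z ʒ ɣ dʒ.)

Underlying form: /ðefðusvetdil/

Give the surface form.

[ðefθusfettil]

/ð/ after /f/ (voiceless) → [θ]
/v/ after /s/ (voiceless) → [f]
/d/ after /t/ (voiceless) → [t]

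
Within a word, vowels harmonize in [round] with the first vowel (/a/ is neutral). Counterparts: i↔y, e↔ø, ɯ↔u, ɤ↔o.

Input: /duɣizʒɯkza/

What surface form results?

[duɣyzʒukza]

/i/ harmonizes with /u/ ([+round]) → [y]
/ɯ/ harmonizes with /u/ ([+round]) → [u]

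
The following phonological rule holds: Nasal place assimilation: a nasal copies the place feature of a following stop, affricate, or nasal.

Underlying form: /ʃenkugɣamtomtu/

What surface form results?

/n/ before /k/ (velar) → [ŋ]
/m/ before /t/ (alveolar) → [n]
/m/ before /t/ (alveolar) → [n]

[ʃeŋkugɣantontu]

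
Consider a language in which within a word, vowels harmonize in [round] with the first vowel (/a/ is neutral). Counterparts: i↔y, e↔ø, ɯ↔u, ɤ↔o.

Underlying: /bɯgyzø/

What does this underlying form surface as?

/y/ harmonizes with /ɯ/ ([-round]) → [i]
/ø/ harmonizes with /ɯ/ ([-round]) → [e]

[bɯgize]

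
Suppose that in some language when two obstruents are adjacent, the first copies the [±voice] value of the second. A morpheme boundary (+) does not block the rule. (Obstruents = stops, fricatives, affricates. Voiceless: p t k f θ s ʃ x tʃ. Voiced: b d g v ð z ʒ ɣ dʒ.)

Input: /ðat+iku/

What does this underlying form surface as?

no segment meets the rule's conditions; no change.

[ðat+iku]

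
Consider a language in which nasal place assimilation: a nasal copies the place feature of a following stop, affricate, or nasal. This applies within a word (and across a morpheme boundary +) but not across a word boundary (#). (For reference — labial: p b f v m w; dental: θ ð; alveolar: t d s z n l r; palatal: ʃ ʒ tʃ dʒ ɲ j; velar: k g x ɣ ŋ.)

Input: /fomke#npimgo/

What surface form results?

/m/ before /k/ (velar) → [ŋ]
/n/ before /p/ (labial) → [m]
/m/ before /g/ (velar) → [ŋ]

[foŋke#mpiŋgo]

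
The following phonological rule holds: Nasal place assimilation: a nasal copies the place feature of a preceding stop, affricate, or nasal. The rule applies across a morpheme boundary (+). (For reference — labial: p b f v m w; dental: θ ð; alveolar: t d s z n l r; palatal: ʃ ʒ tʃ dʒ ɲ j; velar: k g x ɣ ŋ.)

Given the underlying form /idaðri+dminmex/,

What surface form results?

[idaðri+dninnex]

/m/ after /d/ (alveolar) → [n]
/m/ after /n/ (alveolar) → [n]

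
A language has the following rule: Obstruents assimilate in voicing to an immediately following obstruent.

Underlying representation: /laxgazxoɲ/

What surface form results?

/x/ before /g/ (voiced) → [ɣ]
/z/ before /x/ (voiceless) → [s]

[laɣgasxoɲ]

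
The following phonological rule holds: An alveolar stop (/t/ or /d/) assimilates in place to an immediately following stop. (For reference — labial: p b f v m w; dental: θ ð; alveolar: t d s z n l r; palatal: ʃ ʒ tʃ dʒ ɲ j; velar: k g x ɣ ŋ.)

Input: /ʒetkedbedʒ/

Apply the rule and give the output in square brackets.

[ʒekkebbedʒ]

/t/ before /k/ (velar) → [k]
/d/ before /b/ (labial) → [b]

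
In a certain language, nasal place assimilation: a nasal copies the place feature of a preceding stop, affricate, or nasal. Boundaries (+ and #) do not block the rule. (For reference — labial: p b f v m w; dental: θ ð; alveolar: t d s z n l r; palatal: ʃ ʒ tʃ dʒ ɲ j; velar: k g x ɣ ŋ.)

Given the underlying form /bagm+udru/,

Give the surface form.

[bagŋ+udru]

/m/ after /g/ (velar) → [ŋ]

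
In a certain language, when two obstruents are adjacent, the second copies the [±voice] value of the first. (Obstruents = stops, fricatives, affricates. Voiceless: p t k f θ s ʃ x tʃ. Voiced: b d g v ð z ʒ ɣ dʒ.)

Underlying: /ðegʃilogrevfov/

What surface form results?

[ðegʒilogrevvov]

/ʃ/ after /g/ (voiced) → [ʒ]
/f/ after /v/ (voiced) → [v]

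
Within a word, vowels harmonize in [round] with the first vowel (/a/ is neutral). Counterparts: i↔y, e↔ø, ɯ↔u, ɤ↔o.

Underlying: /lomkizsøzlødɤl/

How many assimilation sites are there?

/i/ harmonizes with /o/ ([+round]) → [y]
/ɤ/ harmonizes with /o/ ([+round]) → [o]
2 segments change.

2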